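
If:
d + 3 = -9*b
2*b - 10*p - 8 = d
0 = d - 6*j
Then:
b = 10*p/11 + 5/11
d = -90*p/11 - 78/11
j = -15*p/11 - 13/11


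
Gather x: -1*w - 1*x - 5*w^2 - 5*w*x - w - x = -5*w^2 - 2*w + x*(-5*w - 2)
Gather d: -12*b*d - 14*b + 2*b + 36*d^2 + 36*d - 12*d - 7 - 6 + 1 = -12*b + 36*d^2 + d*(24 - 12*b) - 12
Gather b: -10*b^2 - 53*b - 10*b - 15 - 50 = -10*b^2 - 63*b - 65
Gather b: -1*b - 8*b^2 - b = -8*b^2 - 2*b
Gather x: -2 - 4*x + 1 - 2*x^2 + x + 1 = -2*x^2 - 3*x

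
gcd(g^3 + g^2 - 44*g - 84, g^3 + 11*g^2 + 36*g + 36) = g^2 + 8*g + 12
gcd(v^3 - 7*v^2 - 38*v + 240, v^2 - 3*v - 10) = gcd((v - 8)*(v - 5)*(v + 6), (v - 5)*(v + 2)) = v - 5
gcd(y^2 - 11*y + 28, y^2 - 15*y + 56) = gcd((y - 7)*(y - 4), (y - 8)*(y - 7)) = y - 7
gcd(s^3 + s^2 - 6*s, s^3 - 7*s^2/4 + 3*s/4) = s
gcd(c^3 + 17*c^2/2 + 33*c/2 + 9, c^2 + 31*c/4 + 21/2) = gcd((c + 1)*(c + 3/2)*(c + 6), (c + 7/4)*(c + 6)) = c + 6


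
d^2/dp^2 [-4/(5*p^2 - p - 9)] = 8*(-25*p^2 + 5*p + (10*p - 1)^2 + 45)/(-5*p^2 + p + 9)^3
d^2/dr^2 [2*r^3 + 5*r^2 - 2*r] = 12*r + 10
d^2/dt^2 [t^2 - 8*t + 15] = 2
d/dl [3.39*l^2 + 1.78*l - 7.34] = 6.78*l + 1.78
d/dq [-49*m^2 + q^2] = 2*q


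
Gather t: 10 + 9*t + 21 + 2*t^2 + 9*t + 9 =2*t^2 + 18*t + 40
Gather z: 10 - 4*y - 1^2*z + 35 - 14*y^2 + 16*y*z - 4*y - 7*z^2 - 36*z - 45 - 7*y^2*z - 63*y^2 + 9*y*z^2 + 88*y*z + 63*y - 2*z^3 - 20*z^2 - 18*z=-77*y^2 + 55*y - 2*z^3 + z^2*(9*y - 27) + z*(-7*y^2 + 104*y - 55)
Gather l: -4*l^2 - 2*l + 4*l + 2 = -4*l^2 + 2*l + 2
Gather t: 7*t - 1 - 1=7*t - 2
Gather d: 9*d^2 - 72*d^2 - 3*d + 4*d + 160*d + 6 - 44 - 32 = -63*d^2 + 161*d - 70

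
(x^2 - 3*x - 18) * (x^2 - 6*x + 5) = x^4 - 9*x^3 + 5*x^2 + 93*x - 90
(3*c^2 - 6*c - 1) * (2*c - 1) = 6*c^3 - 15*c^2 + 4*c + 1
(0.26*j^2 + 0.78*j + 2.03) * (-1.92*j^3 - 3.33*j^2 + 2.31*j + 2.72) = -0.4992*j^5 - 2.3634*j^4 - 5.8944*j^3 - 4.2509*j^2 + 6.8109*j + 5.5216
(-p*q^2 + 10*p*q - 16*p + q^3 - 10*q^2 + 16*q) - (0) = -p*q^2 + 10*p*q - 16*p + q^3 - 10*q^2 + 16*q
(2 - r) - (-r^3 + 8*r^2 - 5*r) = r^3 - 8*r^2 + 4*r + 2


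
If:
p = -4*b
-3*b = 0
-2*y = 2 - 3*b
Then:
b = 0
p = 0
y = -1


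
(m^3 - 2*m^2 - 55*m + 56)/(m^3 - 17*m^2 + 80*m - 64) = (m + 7)/(m - 8)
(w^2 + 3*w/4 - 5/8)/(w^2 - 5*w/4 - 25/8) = (2*w - 1)/(2*w - 5)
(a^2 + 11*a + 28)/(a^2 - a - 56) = (a + 4)/(a - 8)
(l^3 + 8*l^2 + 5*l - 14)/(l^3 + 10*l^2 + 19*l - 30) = (l^2 + 9*l + 14)/(l^2 + 11*l + 30)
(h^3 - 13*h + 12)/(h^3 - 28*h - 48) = (-h^3 + 13*h - 12)/(-h^3 + 28*h + 48)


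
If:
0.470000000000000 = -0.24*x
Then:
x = -1.96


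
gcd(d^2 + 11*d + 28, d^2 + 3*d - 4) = d + 4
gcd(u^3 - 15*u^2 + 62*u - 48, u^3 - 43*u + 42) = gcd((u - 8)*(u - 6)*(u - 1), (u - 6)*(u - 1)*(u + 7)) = u^2 - 7*u + 6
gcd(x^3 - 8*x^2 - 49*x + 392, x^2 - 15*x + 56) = x^2 - 15*x + 56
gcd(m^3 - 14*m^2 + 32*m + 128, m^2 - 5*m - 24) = m - 8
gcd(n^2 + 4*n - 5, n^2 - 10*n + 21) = 1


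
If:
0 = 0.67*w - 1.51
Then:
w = 2.25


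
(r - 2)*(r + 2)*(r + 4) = r^3 + 4*r^2 - 4*r - 16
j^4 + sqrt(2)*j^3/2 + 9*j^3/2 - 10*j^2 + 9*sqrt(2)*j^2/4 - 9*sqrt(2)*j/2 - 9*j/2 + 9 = (j - 3/2)*(j + 6)*(j - sqrt(2)/2)*(j + sqrt(2))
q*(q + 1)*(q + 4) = q^3 + 5*q^2 + 4*q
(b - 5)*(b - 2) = b^2 - 7*b + 10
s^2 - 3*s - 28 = (s - 7)*(s + 4)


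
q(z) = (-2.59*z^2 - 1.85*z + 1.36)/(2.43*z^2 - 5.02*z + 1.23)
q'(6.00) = 0.16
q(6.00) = -1.76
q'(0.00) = 3.01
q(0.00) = 1.11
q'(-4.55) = 0.08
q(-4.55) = -0.59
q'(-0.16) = 1.61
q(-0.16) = 0.76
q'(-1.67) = 0.28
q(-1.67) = -0.17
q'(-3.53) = 0.11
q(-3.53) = -0.50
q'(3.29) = 1.25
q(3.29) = -2.97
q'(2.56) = 4.64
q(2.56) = -4.73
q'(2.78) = 2.83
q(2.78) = -3.93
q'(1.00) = 4.90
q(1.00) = 2.26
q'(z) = (5.02 - 4.86*z)*(-2.59*z^2 - 1.85*z + 1.36)/(2.43*z^2 - 5.02*z + 1.23)^2 + (-5.18*z - 1.85)/(2.43*z^2 - 5.02*z + 1.23) = (17.4973*z^2 - 12.981*z + 4.5517)/(5.9049*z^4 - 24.3972*z^3 + 31.1782*z^2 - 12.3492*z + 1.5129)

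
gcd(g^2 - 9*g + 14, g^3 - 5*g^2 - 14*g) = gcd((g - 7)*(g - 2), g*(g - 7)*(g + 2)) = g - 7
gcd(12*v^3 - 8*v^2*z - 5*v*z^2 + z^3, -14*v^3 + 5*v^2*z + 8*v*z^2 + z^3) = -2*v^2 + v*z + z^2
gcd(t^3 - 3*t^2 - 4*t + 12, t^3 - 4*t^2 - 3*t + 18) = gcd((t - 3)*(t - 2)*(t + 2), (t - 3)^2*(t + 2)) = t^2 - t - 6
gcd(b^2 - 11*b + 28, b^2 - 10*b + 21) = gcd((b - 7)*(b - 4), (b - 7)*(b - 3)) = b - 7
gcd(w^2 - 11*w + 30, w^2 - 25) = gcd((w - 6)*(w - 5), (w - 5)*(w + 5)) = w - 5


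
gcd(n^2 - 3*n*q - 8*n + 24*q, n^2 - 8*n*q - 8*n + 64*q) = n - 8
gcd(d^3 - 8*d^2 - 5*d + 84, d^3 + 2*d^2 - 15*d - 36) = d^2 - d - 12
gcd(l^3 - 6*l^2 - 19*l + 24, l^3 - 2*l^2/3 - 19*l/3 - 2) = 1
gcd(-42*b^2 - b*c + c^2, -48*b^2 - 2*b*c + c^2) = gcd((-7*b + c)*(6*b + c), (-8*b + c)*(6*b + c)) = 6*b + c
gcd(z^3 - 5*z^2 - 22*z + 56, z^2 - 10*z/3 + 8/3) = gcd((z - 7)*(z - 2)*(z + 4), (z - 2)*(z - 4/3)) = z - 2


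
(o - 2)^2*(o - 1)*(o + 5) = o^4 - 17*o^2 + 36*o - 20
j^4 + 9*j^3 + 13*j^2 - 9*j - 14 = (j - 1)*(j + 1)*(j + 2)*(j + 7)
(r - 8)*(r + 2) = r^2 - 6*r - 16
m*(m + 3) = m^2 + 3*m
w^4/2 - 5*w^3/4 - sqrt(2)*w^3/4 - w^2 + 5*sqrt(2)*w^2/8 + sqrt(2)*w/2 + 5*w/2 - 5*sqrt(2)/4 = (w/2 + sqrt(2)/2)*(w - 5/2)*(w - sqrt(2))*(w - sqrt(2)/2)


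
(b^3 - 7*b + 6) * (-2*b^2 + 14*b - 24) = -2*b^5 + 14*b^4 - 10*b^3 - 110*b^2 + 252*b - 144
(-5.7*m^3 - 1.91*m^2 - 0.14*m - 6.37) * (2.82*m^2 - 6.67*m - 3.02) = -16.074*m^5 + 32.6328*m^4 + 29.5589*m^3 - 11.2614*m^2 + 42.9107*m + 19.2374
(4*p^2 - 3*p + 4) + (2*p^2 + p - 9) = 6*p^2 - 2*p - 5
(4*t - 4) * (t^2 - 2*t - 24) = 4*t^3 - 12*t^2 - 88*t + 96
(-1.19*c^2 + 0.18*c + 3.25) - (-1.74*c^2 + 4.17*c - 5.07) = 0.55*c^2 - 3.99*c + 8.32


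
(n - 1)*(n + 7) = n^2 + 6*n - 7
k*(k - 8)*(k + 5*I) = k^3 - 8*k^2 + 5*I*k^2 - 40*I*k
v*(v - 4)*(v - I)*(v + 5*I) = v^4 - 4*v^3 + 4*I*v^3 + 5*v^2 - 16*I*v^2 - 20*v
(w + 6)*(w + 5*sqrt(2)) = w^2 + 6*w + 5*sqrt(2)*w + 30*sqrt(2)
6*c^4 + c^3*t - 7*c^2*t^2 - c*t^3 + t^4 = (-3*c + t)*(-c + t)*(c + t)*(2*c + t)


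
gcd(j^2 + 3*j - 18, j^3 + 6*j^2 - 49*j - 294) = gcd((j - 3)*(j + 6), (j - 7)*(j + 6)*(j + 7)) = j + 6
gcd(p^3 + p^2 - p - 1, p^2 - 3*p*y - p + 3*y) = p - 1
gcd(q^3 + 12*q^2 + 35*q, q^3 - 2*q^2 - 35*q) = q^2 + 5*q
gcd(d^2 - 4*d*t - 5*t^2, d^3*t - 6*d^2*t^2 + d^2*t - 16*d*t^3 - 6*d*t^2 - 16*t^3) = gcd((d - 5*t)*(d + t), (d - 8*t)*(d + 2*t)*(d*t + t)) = 1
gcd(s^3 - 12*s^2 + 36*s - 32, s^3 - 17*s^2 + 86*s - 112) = s^2 - 10*s + 16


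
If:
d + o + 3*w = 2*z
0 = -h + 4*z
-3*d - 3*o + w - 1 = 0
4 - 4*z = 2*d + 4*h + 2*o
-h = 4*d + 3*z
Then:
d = -161/408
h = 46/51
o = 19/136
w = 4/17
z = 23/102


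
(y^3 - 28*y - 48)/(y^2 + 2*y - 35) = (y^3 - 28*y - 48)/(y^2 + 2*y - 35)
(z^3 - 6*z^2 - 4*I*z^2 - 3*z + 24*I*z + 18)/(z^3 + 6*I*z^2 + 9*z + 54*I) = (z^2 - z*(6 + I) + 6*I)/(z^2 + 9*I*z - 18)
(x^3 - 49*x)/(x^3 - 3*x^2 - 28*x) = (x + 7)/(x + 4)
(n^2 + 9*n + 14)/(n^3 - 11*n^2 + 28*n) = (n^2 + 9*n + 14)/(n*(n^2 - 11*n + 28))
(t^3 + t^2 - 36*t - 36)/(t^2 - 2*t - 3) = (t^2 - 36)/(t - 3)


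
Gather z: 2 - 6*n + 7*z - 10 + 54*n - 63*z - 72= 48*n - 56*z - 80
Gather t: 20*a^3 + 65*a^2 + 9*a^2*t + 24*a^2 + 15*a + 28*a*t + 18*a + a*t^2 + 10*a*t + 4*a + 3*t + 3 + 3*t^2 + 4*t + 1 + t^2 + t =20*a^3 + 89*a^2 + 37*a + t^2*(a + 4) + t*(9*a^2 + 38*a + 8) + 4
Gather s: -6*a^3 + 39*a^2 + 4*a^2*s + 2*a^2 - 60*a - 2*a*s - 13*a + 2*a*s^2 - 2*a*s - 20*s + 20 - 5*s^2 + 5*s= -6*a^3 + 41*a^2 - 73*a + s^2*(2*a - 5) + s*(4*a^2 - 4*a - 15) + 20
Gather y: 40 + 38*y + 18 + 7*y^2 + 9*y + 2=7*y^2 + 47*y + 60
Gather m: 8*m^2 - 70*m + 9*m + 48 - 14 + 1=8*m^2 - 61*m + 35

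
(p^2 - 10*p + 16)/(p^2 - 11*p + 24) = (p - 2)/(p - 3)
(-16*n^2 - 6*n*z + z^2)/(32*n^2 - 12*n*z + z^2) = (2*n + z)/(-4*n + z)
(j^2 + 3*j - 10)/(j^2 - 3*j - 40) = (j - 2)/(j - 8)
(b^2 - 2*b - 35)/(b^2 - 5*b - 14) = (b + 5)/(b + 2)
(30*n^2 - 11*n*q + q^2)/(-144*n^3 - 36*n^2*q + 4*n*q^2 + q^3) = (-5*n + q)/(24*n^2 + 10*n*q + q^2)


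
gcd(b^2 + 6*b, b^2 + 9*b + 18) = b + 6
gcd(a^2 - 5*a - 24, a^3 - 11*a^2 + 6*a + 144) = a^2 - 5*a - 24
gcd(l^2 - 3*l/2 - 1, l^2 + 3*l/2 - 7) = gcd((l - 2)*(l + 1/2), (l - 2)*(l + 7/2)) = l - 2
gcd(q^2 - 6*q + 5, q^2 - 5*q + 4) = q - 1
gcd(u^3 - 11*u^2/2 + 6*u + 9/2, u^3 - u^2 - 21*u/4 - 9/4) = u^2 - 5*u/2 - 3/2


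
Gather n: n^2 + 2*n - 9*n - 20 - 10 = n^2 - 7*n - 30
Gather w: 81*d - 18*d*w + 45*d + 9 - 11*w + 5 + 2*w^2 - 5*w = 126*d + 2*w^2 + w*(-18*d - 16) + 14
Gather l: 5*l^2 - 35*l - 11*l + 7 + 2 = 5*l^2 - 46*l + 9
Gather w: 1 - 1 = 0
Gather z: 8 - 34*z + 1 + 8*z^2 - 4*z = 8*z^2 - 38*z + 9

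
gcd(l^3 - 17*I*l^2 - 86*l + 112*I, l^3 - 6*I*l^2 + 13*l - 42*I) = l^2 - 9*I*l - 14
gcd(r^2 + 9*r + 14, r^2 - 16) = 1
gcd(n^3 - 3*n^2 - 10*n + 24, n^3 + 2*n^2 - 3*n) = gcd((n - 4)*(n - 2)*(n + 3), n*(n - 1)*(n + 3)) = n + 3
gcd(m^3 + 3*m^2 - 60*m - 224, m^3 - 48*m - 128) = m^2 - 4*m - 32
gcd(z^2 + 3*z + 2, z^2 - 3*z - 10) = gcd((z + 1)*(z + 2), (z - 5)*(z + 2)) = z + 2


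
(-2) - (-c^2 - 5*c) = c^2 + 5*c - 2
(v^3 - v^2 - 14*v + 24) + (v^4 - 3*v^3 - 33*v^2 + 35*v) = v^4 - 2*v^3 - 34*v^2 + 21*v + 24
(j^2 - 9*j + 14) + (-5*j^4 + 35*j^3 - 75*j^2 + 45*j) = -5*j^4 + 35*j^3 - 74*j^2 + 36*j + 14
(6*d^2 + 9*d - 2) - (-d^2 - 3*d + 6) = 7*d^2 + 12*d - 8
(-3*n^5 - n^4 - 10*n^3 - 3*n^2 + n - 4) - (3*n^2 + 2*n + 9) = -3*n^5 - n^4 - 10*n^3 - 6*n^2 - n - 13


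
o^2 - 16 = (o - 4)*(o + 4)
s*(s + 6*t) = s^2 + 6*s*t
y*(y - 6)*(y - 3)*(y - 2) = y^4 - 11*y^3 + 36*y^2 - 36*y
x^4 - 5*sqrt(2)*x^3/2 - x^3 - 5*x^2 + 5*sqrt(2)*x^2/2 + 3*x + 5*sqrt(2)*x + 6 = (x - 2)*(x + 1)*(x - 3*sqrt(2))*(x + sqrt(2)/2)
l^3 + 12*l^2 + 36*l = l*(l + 6)^2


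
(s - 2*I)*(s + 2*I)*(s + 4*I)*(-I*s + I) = -I*s^4 + 4*s^3 + I*s^3 - 4*s^2 - 4*I*s^2 + 16*s + 4*I*s - 16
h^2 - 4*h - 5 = (h - 5)*(h + 1)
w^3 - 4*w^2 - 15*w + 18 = (w - 6)*(w - 1)*(w + 3)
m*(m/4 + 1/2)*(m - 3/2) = m^3/4 + m^2/8 - 3*m/4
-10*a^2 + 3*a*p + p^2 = (-2*a + p)*(5*a + p)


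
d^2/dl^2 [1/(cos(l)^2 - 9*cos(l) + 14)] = (-4*sin(l)^4 + 27*sin(l)^2 - 639*cos(l)/4 + 27*cos(3*l)/4 + 111)/((cos(l) - 7)^3*(cos(l) - 2)^3)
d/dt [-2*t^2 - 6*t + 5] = -4*t - 6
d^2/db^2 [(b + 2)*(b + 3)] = 2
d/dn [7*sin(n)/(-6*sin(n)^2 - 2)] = 7*(3*sin(n)^2 - 1)*cos(n)/(2*(3*sin(n)^2 + 1)^2)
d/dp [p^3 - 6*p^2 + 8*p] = 3*p^2 - 12*p + 8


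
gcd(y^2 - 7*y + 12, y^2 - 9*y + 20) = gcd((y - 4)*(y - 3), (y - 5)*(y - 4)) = y - 4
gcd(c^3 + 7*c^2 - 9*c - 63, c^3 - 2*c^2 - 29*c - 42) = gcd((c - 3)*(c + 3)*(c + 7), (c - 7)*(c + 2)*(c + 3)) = c + 3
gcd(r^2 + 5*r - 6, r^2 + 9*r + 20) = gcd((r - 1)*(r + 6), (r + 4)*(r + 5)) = 1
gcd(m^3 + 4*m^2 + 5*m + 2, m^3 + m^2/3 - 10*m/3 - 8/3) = m + 1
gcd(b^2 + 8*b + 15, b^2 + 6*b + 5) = b + 5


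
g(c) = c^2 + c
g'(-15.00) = -29.00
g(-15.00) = 210.00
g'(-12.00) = -23.00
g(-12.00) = 132.00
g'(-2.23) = -3.46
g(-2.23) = 2.74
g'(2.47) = 5.94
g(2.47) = 8.57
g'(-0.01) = 0.98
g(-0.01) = -0.01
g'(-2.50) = -4.00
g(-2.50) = 3.75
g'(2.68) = 6.36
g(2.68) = 9.86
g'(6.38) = 13.76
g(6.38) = 47.08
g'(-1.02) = -1.04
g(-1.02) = 0.02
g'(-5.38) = -9.76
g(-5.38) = 23.56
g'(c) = 2*c + 1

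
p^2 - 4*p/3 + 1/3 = (p - 1)*(p - 1/3)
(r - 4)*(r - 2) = r^2 - 6*r + 8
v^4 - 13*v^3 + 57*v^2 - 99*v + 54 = (v - 6)*(v - 3)^2*(v - 1)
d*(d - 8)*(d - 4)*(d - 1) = d^4 - 13*d^3 + 44*d^2 - 32*d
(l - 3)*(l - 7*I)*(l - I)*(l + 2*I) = l^4 - 3*l^3 - 6*I*l^3 + 9*l^2 + 18*I*l^2 - 27*l - 14*I*l + 42*I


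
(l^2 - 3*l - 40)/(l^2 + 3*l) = (l^2 - 3*l - 40)/(l*(l + 3))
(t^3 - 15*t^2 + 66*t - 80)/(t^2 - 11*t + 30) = (t^2 - 10*t + 16)/(t - 6)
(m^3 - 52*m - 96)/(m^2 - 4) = (m^2 - 2*m - 48)/(m - 2)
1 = 1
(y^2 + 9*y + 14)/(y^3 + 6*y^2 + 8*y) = (y + 7)/(y*(y + 4))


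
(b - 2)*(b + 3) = b^2 + b - 6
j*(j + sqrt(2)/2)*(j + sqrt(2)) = j^3 + 3*sqrt(2)*j^2/2 + j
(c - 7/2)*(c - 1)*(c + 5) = c^3 + c^2/2 - 19*c + 35/2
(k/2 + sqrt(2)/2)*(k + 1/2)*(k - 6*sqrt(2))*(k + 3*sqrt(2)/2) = k^4/2 - 7*sqrt(2)*k^3/4 + k^3/4 - 27*k^2/2 - 7*sqrt(2)*k^2/8 - 9*sqrt(2)*k - 27*k/4 - 9*sqrt(2)/2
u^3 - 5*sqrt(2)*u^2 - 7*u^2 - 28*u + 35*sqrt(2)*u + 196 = (u - 7)*(u - 7*sqrt(2))*(u + 2*sqrt(2))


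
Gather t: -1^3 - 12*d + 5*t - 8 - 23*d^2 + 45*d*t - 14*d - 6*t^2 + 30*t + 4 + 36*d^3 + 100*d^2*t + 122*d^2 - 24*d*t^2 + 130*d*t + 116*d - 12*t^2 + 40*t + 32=36*d^3 + 99*d^2 + 90*d + t^2*(-24*d - 18) + t*(100*d^2 + 175*d + 75) + 27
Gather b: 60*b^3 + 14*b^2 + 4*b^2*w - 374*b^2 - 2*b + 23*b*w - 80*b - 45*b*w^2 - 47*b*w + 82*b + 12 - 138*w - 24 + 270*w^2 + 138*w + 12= 60*b^3 + b^2*(4*w - 360) + b*(-45*w^2 - 24*w) + 270*w^2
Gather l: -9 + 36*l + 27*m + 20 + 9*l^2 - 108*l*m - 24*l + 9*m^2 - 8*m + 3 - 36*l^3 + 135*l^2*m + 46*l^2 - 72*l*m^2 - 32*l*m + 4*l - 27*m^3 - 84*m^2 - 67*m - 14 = -36*l^3 + l^2*(135*m + 55) + l*(-72*m^2 - 140*m + 16) - 27*m^3 - 75*m^2 - 48*m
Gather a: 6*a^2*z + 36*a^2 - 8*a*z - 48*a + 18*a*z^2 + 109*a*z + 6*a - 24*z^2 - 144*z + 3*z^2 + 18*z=a^2*(6*z + 36) + a*(18*z^2 + 101*z - 42) - 21*z^2 - 126*z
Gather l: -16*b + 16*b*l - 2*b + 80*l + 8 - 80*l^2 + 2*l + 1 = -18*b - 80*l^2 + l*(16*b + 82) + 9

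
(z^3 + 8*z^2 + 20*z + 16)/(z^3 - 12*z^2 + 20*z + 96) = (z^2 + 6*z + 8)/(z^2 - 14*z + 48)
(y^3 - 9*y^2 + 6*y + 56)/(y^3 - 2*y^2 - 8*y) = (y - 7)/y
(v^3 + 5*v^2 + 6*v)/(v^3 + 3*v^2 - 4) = v*(v + 3)/(v^2 + v - 2)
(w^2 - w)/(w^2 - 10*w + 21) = w*(w - 1)/(w^2 - 10*w + 21)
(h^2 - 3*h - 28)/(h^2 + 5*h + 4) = (h - 7)/(h + 1)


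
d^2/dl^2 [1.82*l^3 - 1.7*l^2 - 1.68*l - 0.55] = 10.92*l - 3.4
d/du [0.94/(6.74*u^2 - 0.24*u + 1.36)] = (0.2256 - 12.6712*u)/(6.74*u^2 - 0.24*u + 1.36)^2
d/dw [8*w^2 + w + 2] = 16*w + 1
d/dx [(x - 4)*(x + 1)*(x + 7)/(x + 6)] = 2*(x^3 + 11*x^2 + 24*x - 61)/(x^2 + 12*x + 36)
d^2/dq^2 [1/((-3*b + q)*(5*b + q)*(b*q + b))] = 2*(-(3*b - q)^2*(5*b + q)^2 - (3*b - q)^2*(5*b + q)*(q + 1) - (3*b - q)^2*(q + 1)^2 + (3*b - q)*(5*b + q)^2*(q + 1) + (3*b - q)*(5*b + q)*(q + 1)^2 - (5*b + q)^2*(q + 1)^2)/(b*(3*b - q)^3*(5*b + q)^3*(q + 1)^3)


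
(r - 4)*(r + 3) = r^2 - r - 12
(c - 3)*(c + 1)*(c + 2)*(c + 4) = c^4 + 4*c^3 - 7*c^2 - 34*c - 24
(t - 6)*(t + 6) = t^2 - 36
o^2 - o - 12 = (o - 4)*(o + 3)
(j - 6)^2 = j^2 - 12*j + 36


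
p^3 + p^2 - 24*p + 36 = (p - 3)*(p - 2)*(p + 6)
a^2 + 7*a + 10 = (a + 2)*(a + 5)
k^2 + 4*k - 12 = (k - 2)*(k + 6)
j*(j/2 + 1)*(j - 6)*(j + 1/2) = j^4/2 - 7*j^3/4 - 7*j^2 - 3*j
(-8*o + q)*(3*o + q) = -24*o^2 - 5*o*q + q^2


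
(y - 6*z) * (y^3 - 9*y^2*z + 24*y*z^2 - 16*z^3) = y^4 - 15*y^3*z + 78*y^2*z^2 - 160*y*z^3 + 96*z^4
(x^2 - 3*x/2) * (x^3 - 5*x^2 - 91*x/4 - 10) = x^5 - 13*x^4/2 - 61*x^3/4 + 193*x^2/8 + 15*x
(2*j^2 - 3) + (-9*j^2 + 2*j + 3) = -7*j^2 + 2*j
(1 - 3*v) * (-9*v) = 27*v^2 - 9*v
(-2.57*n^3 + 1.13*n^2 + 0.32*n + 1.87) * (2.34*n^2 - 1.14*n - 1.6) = -6.0138*n^5 + 5.574*n^4 + 3.5726*n^3 + 2.203*n^2 - 2.6438*n - 2.992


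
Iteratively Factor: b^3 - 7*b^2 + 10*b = (b)*(b^2 - 7*b + 10) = b*(b - 5)*(b - 2)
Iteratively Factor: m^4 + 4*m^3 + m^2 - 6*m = (m + 3)*(m^3 + m^2 - 2*m) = (m + 2)*(m + 3)*(m^2 - m) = (m - 1)*(m + 2)*(m + 3)*(m)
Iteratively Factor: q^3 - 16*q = (q - 4)*(q^2 + 4*q) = q*(q - 4)*(q + 4)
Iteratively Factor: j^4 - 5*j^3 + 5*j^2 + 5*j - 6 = (j + 1)*(j^3 - 6*j^2 + 11*j - 6) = (j - 1)*(j + 1)*(j^2 - 5*j + 6) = (j - 3)*(j - 1)*(j + 1)*(j - 2)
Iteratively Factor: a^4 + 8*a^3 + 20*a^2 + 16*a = (a)*(a^3 + 8*a^2 + 20*a + 16) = a*(a + 4)*(a^2 + 4*a + 4) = a*(a + 2)*(a + 4)*(a + 2)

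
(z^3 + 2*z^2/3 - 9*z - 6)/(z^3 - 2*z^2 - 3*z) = (z^2 + 11*z/3 + 2)/(z*(z + 1))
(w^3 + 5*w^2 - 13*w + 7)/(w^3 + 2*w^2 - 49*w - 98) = (w^2 - 2*w + 1)/(w^2 - 5*w - 14)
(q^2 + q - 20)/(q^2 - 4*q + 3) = (q^2 + q - 20)/(q^2 - 4*q + 3)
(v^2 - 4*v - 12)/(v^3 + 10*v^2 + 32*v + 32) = (v - 6)/(v^2 + 8*v + 16)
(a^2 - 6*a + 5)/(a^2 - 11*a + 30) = (a - 1)/(a - 6)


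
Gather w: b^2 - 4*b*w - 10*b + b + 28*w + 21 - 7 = b^2 - 9*b + w*(28 - 4*b) + 14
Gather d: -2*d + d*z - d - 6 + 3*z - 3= d*(z - 3) + 3*z - 9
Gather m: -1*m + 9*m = 8*m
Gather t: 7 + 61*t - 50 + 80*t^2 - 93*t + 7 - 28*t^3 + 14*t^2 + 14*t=-28*t^3 + 94*t^2 - 18*t - 36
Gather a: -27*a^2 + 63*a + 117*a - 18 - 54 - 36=-27*a^2 + 180*a - 108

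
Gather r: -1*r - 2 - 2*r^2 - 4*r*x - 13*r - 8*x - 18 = -2*r^2 + r*(-4*x - 14) - 8*x - 20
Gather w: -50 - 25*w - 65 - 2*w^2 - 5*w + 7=-2*w^2 - 30*w - 108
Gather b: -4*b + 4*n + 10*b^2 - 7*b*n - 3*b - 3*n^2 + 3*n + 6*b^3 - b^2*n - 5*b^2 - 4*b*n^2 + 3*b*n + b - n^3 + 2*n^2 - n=6*b^3 + b^2*(5 - n) + b*(-4*n^2 - 4*n - 6) - n^3 - n^2 + 6*n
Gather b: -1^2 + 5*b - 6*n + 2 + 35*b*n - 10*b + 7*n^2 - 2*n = b*(35*n - 5) + 7*n^2 - 8*n + 1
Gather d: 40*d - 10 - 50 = 40*d - 60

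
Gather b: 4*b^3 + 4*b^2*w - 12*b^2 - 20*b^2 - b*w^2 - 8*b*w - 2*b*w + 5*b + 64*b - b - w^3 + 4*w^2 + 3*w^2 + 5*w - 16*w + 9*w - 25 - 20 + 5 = 4*b^3 + b^2*(4*w - 32) + b*(-w^2 - 10*w + 68) - w^3 + 7*w^2 - 2*w - 40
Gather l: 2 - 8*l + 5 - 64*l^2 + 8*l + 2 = 9 - 64*l^2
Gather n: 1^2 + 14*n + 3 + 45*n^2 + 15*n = 45*n^2 + 29*n + 4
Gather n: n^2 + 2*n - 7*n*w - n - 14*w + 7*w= n^2 + n*(1 - 7*w) - 7*w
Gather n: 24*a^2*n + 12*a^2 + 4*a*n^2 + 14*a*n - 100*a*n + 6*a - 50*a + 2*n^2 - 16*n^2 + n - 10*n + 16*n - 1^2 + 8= 12*a^2 - 44*a + n^2*(4*a - 14) + n*(24*a^2 - 86*a + 7) + 7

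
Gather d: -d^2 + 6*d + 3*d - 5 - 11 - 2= -d^2 + 9*d - 18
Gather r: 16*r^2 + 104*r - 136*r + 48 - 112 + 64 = 16*r^2 - 32*r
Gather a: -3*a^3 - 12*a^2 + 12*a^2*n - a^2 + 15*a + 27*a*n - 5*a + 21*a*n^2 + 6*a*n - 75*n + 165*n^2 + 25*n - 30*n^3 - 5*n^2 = -3*a^3 + a^2*(12*n - 13) + a*(21*n^2 + 33*n + 10) - 30*n^3 + 160*n^2 - 50*n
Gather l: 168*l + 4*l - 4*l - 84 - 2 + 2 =168*l - 84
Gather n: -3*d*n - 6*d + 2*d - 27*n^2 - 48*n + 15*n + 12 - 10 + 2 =-4*d - 27*n^2 + n*(-3*d - 33) + 4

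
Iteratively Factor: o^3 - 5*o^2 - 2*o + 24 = (o - 4)*(o^2 - o - 6) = (o - 4)*(o - 3)*(o + 2)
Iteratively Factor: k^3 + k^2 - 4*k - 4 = (k + 2)*(k^2 - k - 2) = (k - 2)*(k + 2)*(k + 1)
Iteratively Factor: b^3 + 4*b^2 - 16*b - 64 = (b - 4)*(b^2 + 8*b + 16) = (b - 4)*(b + 4)*(b + 4)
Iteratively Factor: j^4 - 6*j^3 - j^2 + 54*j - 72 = (j - 3)*(j^3 - 3*j^2 - 10*j + 24) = (j - 3)*(j + 3)*(j^2 - 6*j + 8) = (j - 4)*(j - 3)*(j + 3)*(j - 2)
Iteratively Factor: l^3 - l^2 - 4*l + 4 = (l - 1)*(l^2 - 4) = (l - 2)*(l - 1)*(l + 2)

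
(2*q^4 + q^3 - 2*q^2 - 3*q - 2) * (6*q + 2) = 12*q^5 + 10*q^4 - 10*q^3 - 22*q^2 - 18*q - 4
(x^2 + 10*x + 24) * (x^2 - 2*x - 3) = x^4 + 8*x^3 + x^2 - 78*x - 72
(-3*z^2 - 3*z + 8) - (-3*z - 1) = 9 - 3*z^2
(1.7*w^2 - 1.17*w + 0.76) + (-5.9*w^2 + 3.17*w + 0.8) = -4.2*w^2 + 2.0*w + 1.56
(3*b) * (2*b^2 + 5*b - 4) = 6*b^3 + 15*b^2 - 12*b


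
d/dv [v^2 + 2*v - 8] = 2*v + 2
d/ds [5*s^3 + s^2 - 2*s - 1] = 15*s^2 + 2*s - 2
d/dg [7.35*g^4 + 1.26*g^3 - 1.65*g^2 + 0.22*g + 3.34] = 29.4*g^3 + 3.78*g^2 - 3.3*g + 0.22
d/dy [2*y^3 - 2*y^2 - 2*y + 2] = 6*y^2 - 4*y - 2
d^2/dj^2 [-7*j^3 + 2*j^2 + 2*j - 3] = 4 - 42*j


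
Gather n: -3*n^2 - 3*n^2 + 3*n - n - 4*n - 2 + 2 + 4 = -6*n^2 - 2*n + 4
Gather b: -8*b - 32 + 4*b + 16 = -4*b - 16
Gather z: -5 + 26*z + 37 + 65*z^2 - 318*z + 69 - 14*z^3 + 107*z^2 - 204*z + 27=-14*z^3 + 172*z^2 - 496*z + 128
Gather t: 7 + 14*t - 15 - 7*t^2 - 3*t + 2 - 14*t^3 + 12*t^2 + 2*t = -14*t^3 + 5*t^2 + 13*t - 6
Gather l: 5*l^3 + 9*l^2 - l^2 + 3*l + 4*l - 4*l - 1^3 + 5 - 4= 5*l^3 + 8*l^2 + 3*l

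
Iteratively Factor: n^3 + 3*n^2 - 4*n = (n + 4)*(n^2 - n) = (n - 1)*(n + 4)*(n)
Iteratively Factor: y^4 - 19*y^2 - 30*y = (y + 3)*(y^3 - 3*y^2 - 10*y) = (y + 2)*(y + 3)*(y^2 - 5*y) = y*(y + 2)*(y + 3)*(y - 5)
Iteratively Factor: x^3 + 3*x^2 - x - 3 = (x + 3)*(x^2 - 1) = (x + 1)*(x + 3)*(x - 1)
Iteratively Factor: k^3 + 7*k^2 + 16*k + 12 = (k + 2)*(k^2 + 5*k + 6) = (k + 2)^2*(k + 3)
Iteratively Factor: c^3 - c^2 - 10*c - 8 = (c + 1)*(c^2 - 2*c - 8) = (c + 1)*(c + 2)*(c - 4)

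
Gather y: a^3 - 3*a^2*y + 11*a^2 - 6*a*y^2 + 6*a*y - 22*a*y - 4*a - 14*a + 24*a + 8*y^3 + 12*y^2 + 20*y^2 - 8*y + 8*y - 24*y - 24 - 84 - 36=a^3 + 11*a^2 + 6*a + 8*y^3 + y^2*(32 - 6*a) + y*(-3*a^2 - 16*a - 24) - 144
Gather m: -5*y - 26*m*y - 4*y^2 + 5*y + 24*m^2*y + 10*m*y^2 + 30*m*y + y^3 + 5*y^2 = 24*m^2*y + m*(10*y^2 + 4*y) + y^3 + y^2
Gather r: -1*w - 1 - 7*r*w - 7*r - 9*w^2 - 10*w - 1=r*(-7*w - 7) - 9*w^2 - 11*w - 2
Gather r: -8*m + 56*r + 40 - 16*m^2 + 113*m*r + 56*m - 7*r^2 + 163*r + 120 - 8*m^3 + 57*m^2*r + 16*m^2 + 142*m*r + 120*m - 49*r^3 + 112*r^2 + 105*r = -8*m^3 + 168*m - 49*r^3 + 105*r^2 + r*(57*m^2 + 255*m + 324) + 160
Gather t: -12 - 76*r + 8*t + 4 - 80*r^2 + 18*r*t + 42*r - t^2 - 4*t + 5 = -80*r^2 - 34*r - t^2 + t*(18*r + 4) - 3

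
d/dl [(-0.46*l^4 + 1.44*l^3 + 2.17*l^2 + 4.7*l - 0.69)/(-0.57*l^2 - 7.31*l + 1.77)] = (0.5244*l^5 + 9.267*l^4 - 24.3096*l^3 - 5.5373*l^2 + 6.8952*l + 3.2751)/(0.3249*l^4 + 8.3334*l^3 + 51.4183*l^2 - 25.8774*l + 3.1329)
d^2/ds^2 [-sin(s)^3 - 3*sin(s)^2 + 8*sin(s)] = 9*sin(s)^3 + 12*sin(s)^2 - 14*sin(s) - 6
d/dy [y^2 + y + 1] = 2*y + 1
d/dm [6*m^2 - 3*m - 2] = 12*m - 3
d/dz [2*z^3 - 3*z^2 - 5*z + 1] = 6*z^2 - 6*z - 5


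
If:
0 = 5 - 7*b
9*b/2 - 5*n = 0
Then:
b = 5/7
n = 9/14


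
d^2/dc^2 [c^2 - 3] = 2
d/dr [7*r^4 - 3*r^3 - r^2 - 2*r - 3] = 28*r^3 - 9*r^2 - 2*r - 2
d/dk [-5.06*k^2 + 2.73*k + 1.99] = 2.73 - 10.12*k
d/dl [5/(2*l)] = -5/(2*l^2)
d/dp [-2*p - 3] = -2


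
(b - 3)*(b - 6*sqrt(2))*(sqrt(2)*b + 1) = sqrt(2)*b^3 - 11*b^2 - 3*sqrt(2)*b^2 - 6*sqrt(2)*b + 33*b + 18*sqrt(2)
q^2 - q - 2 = (q - 2)*(q + 1)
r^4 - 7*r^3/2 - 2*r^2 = r^2*(r - 4)*(r + 1/2)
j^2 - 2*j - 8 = (j - 4)*(j + 2)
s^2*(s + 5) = s^3 + 5*s^2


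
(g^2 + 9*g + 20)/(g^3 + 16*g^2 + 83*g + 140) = 1/(g + 7)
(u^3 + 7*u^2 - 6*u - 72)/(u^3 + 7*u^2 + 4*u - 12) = (u^2 + u - 12)/(u^2 + u - 2)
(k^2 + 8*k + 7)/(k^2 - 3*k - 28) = (k^2 + 8*k + 7)/(k^2 - 3*k - 28)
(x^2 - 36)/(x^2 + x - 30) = (x - 6)/(x - 5)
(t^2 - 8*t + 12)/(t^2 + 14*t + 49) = (t^2 - 8*t + 12)/(t^2 + 14*t + 49)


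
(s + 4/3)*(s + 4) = s^2 + 16*s/3 + 16/3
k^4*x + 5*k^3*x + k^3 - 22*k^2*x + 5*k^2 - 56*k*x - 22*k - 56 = (k - 4)*(k + 2)*(k + 7)*(k*x + 1)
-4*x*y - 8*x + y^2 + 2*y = (-4*x + y)*(y + 2)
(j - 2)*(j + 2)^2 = j^3 + 2*j^2 - 4*j - 8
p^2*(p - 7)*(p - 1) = p^4 - 8*p^3 + 7*p^2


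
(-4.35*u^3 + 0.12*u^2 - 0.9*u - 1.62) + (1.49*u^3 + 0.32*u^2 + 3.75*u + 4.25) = -2.86*u^3 + 0.44*u^2 + 2.85*u + 2.63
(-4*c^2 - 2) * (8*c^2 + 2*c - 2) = -32*c^4 - 8*c^3 - 8*c^2 - 4*c + 4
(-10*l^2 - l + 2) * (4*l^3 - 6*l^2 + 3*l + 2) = -40*l^5 + 56*l^4 - 16*l^3 - 35*l^2 + 4*l + 4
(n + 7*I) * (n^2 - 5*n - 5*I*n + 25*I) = n^3 - 5*n^2 + 2*I*n^2 + 35*n - 10*I*n - 175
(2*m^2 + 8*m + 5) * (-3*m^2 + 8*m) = -6*m^4 - 8*m^3 + 49*m^2 + 40*m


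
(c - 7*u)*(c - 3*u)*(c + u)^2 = c^4 - 8*c^3*u + 2*c^2*u^2 + 32*c*u^3 + 21*u^4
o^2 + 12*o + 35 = (o + 5)*(o + 7)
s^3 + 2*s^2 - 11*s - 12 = (s - 3)*(s + 1)*(s + 4)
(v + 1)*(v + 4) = v^2 + 5*v + 4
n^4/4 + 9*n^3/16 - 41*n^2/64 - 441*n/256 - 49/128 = (n/4 + 1/2)*(n - 7/4)*(n + 1/4)*(n + 7/4)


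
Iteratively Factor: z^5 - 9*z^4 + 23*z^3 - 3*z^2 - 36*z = (z - 3)*(z^4 - 6*z^3 + 5*z^2 + 12*z) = (z - 4)*(z - 3)*(z^3 - 2*z^2 - 3*z) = (z - 4)*(z - 3)*(z + 1)*(z^2 - 3*z) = z*(z - 4)*(z - 3)*(z + 1)*(z - 3)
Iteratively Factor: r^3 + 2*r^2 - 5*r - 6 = (r + 1)*(r^2 + r - 6) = (r + 1)*(r + 3)*(r - 2)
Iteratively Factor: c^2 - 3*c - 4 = (c - 4)*(c + 1)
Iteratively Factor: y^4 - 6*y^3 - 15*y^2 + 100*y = (y + 4)*(y^3 - 10*y^2 + 25*y) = (y - 5)*(y + 4)*(y^2 - 5*y) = (y - 5)^2*(y + 4)*(y)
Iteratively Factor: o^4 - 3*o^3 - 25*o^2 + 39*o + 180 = (o - 5)*(o^3 + 2*o^2 - 15*o - 36) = (o - 5)*(o + 3)*(o^2 - o - 12) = (o - 5)*(o + 3)^2*(o - 4)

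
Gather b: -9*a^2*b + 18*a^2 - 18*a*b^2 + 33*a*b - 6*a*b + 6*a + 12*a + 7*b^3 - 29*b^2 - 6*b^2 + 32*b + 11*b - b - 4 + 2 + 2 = 18*a^2 + 18*a + 7*b^3 + b^2*(-18*a - 35) + b*(-9*a^2 + 27*a + 42)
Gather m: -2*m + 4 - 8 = -2*m - 4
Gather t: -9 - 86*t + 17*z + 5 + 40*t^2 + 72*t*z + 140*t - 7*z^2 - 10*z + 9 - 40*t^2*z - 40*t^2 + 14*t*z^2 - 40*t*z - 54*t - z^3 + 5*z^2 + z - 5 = -40*t^2*z + t*(14*z^2 + 32*z) - z^3 - 2*z^2 + 8*z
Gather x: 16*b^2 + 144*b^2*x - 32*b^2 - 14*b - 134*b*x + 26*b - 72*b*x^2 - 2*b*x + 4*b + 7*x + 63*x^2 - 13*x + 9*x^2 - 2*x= -16*b^2 + 16*b + x^2*(72 - 72*b) + x*(144*b^2 - 136*b - 8)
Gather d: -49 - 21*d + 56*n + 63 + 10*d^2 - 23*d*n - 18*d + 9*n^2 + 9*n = 10*d^2 + d*(-23*n - 39) + 9*n^2 + 65*n + 14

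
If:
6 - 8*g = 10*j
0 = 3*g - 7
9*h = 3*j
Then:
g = 7/3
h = -19/45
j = -19/15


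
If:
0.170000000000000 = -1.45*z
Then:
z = -0.12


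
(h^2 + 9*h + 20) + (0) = h^2 + 9*h + 20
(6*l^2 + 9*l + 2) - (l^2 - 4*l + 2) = 5*l^2 + 13*l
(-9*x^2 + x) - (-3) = -9*x^2 + x + 3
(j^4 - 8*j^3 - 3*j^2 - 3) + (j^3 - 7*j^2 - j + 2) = j^4 - 7*j^3 - 10*j^2 - j - 1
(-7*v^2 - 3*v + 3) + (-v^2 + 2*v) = -8*v^2 - v + 3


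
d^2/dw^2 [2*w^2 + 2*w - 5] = 4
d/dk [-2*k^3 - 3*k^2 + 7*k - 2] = -6*k^2 - 6*k + 7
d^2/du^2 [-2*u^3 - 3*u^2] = -12*u - 6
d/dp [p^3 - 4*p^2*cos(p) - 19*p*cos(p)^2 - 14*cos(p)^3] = 4*p^2*sin(p) + 3*p^2 + 19*p*sin(2*p) - 8*p*cos(p) + 42*sin(p)*cos(p)^2 - 19*cos(p)^2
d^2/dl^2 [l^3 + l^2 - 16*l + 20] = 6*l + 2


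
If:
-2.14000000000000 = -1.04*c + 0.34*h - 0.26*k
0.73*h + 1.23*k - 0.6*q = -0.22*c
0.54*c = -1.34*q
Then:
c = -2.48148148148148*q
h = -4.73087231968811*q - 4.32927631578947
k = 3.73940058479532*q + 2.56940789473684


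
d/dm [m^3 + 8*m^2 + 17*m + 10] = 3*m^2 + 16*m + 17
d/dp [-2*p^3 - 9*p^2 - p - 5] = -6*p^2 - 18*p - 1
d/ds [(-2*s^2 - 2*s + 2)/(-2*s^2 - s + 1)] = 2*s*(2 - s)/(4*s^4 + 4*s^3 - 3*s^2 - 2*s + 1)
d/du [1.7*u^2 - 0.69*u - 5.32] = 3.4*u - 0.69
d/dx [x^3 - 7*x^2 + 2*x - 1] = 3*x^2 - 14*x + 2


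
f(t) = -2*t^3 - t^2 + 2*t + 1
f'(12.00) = -886.00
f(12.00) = -3575.00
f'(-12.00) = -838.00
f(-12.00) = 3289.00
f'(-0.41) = 1.81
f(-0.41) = 0.15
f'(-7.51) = -321.38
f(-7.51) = 776.71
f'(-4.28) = -99.35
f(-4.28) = 130.93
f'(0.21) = 1.32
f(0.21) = 1.36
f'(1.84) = -21.99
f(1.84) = -11.16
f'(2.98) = -57.24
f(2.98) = -54.85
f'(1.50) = -14.50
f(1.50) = -5.00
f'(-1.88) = -15.45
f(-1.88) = 6.99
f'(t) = -6*t^2 - 2*t + 2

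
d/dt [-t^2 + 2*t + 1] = 2 - 2*t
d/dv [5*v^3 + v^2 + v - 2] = 15*v^2 + 2*v + 1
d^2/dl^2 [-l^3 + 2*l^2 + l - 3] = 4 - 6*l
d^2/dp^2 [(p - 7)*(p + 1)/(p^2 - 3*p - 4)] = -6/(p^3 - 12*p^2 + 48*p - 64)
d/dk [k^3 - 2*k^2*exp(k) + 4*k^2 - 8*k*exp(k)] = -2*k^2*exp(k) + 3*k^2 - 12*k*exp(k) + 8*k - 8*exp(k)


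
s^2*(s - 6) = s^3 - 6*s^2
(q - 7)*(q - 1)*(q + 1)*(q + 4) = q^4 - 3*q^3 - 29*q^2 + 3*q + 28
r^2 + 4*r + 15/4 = (r + 3/2)*(r + 5/2)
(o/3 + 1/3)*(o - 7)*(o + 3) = o^3/3 - o^2 - 25*o/3 - 7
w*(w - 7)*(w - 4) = w^3 - 11*w^2 + 28*w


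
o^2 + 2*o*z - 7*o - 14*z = (o - 7)*(o + 2*z)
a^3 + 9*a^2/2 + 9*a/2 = a*(a + 3/2)*(a + 3)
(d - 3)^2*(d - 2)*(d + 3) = d^4 - 5*d^3 - 3*d^2 + 45*d - 54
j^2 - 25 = (j - 5)*(j + 5)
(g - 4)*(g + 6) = g^2 + 2*g - 24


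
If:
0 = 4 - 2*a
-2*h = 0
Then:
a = 2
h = 0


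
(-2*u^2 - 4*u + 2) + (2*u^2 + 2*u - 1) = 1 - 2*u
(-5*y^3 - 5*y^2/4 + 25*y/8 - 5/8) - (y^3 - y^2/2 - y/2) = -6*y^3 - 3*y^2/4 + 29*y/8 - 5/8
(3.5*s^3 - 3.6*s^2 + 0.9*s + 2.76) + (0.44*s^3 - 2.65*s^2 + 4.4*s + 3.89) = 3.94*s^3 - 6.25*s^2 + 5.3*s + 6.65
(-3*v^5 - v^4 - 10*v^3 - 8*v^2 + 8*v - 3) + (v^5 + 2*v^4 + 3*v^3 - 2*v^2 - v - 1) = -2*v^5 + v^4 - 7*v^3 - 10*v^2 + 7*v - 4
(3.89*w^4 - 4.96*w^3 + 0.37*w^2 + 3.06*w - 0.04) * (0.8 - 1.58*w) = -6.1462*w^5 + 10.9488*w^4 - 4.5526*w^3 - 4.5388*w^2 + 2.5112*w - 0.032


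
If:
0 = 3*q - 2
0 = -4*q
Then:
No Solution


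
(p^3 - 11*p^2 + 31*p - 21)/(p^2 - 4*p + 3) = p - 7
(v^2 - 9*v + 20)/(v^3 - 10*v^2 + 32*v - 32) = (v - 5)/(v^2 - 6*v + 8)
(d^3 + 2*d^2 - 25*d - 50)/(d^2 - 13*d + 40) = (d^2 + 7*d + 10)/(d - 8)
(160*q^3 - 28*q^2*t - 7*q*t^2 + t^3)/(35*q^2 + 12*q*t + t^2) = (32*q^2 - 12*q*t + t^2)/(7*q + t)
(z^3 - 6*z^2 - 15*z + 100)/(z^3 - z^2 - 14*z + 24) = (z^2 - 10*z + 25)/(z^2 - 5*z + 6)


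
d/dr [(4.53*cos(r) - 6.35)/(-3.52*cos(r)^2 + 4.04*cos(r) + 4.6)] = (-15.9456*cos(r)^2 + 44.704*cos(r) - 46.492)*sin(r)/(12.3904*cos(r)^4 - 28.4416*cos(r)^3 - 16.0624*cos(r)^2 + 37.168*cos(r) + 21.16)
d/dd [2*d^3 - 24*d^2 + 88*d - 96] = 6*d^2 - 48*d + 88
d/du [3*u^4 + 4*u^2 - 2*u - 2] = 12*u^3 + 8*u - 2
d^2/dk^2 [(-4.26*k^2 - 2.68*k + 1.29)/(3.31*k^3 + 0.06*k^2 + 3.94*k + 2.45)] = (-93.345972*k^6 - 176.174088*k^5 + 499.745124*k^4 + 559.64642*k^3 + 365.52714*k^2 - 58.574034*k + 40.270408)/(36.264691*k^9 + 1.972098*k^8 + 129.53685*k^7 + 85.222455*k^6 + 157.11132*k^5 + 194.529288*k^4 + 124.242889*k^3 + 115.17891*k^2 + 70.94955*k + 14.706125)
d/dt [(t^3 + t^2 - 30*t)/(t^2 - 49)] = (t^4 - 117*t^2 - 98*t + 1470)/(t^4 - 98*t^2 + 2401)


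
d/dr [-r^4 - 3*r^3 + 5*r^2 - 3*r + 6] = -4*r^3 - 9*r^2 + 10*r - 3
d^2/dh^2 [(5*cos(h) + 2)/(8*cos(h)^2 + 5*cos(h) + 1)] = (-720*(1 - cos(2*h))^2*cos(h) - 78*(1 - cos(2*h))^2 + 885*cos(h) + 183*cos(2*h)/2 - 480*cos(3*h) + 160*cos(5*h) + 843/2)/(5*cos(h) + 4*cos(2*h) + 5)^3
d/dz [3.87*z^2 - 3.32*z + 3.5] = 7.74*z - 3.32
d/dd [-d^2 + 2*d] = 2 - 2*d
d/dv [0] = 0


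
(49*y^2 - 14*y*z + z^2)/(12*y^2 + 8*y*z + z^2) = (49*y^2 - 14*y*z + z^2)/(12*y^2 + 8*y*z + z^2)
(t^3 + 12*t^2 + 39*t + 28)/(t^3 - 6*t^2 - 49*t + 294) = (t^2 + 5*t + 4)/(t^2 - 13*t + 42)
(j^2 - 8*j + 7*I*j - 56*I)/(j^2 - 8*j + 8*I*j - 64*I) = (j + 7*I)/(j + 8*I)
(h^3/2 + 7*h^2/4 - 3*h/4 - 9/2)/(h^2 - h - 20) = (-2*h^3 - 7*h^2 + 3*h + 18)/(4*(-h^2 + h + 20))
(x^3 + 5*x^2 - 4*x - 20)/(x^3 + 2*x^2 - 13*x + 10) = (x + 2)/(x - 1)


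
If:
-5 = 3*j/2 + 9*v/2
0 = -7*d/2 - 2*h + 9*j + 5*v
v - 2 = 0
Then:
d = -4*h/7 - 148/7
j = -28/3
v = 2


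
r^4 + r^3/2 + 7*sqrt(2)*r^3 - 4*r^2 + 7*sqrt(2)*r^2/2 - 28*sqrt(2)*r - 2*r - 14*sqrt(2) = (r - 2)*(r + 1/2)*(r + 2)*(r + 7*sqrt(2))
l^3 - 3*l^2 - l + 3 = (l - 3)*(l - 1)*(l + 1)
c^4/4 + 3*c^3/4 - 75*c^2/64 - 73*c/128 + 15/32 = (c/4 + 1)*(c - 5/4)*(c - 1/2)*(c + 3/4)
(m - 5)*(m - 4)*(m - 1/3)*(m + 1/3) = m^4 - 9*m^3 + 179*m^2/9 + m - 20/9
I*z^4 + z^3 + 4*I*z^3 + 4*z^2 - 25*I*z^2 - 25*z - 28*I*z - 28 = (z - 4)*(z + 1)*(z + 7)*(I*z + 1)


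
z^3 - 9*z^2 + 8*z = z*(z - 8)*(z - 1)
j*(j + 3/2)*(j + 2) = j^3 + 7*j^2/2 + 3*j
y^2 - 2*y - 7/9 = (y - 7/3)*(y + 1/3)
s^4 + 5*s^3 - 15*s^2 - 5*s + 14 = (s - 2)*(s - 1)*(s + 1)*(s + 7)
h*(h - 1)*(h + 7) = h^3 + 6*h^2 - 7*h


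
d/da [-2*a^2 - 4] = -4*a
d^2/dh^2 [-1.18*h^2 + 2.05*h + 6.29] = -2.36000000000000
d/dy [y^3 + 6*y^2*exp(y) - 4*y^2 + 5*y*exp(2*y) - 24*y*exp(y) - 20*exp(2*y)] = 6*y^2*exp(y) + 3*y^2 + 10*y*exp(2*y) - 12*y*exp(y) - 8*y - 35*exp(2*y) - 24*exp(y)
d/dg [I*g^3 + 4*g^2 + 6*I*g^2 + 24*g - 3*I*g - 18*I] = 3*I*g^2 + g*(8 + 12*I) + 24 - 3*I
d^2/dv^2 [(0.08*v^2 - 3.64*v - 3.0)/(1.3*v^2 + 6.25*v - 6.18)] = (-13.6032*v^3 - 26.56368*v^2 - 321.71256*v - 557.658216)/(2.197*v^6 + 31.6875*v^5 + 121.01115*v^4 - 57.134375*v^3 - 575.26839*v^2 + 716.1075*v - 236.029032)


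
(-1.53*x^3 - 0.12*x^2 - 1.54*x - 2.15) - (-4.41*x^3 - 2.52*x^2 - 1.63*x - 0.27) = 2.88*x^3 + 2.4*x^2 + 0.0899999999999999*x - 1.88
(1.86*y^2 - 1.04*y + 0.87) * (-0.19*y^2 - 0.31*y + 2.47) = -0.3534*y^4 - 0.379*y^3 + 4.7513*y^2 - 2.8385*y + 2.1489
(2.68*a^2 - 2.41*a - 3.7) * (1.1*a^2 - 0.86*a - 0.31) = 2.948*a^4 - 4.9558*a^3 - 2.8282*a^2 + 3.9291*a + 1.147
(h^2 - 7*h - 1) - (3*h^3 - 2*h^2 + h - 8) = -3*h^3 + 3*h^2 - 8*h + 7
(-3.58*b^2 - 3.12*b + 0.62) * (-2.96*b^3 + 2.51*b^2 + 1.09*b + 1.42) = 10.5968*b^5 + 0.249400000000001*b^4 - 13.5686*b^3 - 6.9282*b^2 - 3.7546*b + 0.8804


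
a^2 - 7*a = a*(a - 7)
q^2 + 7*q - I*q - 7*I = (q + 7)*(q - I)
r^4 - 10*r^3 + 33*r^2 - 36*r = r*(r - 4)*(r - 3)^2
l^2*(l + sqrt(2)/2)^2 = l^4 + sqrt(2)*l^3 + l^2/2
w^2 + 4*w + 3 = (w + 1)*(w + 3)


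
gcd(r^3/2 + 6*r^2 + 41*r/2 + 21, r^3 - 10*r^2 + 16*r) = 1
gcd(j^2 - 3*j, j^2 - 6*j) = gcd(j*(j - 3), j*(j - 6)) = j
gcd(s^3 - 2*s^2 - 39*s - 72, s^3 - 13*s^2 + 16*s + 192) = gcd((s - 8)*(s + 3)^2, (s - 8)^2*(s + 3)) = s^2 - 5*s - 24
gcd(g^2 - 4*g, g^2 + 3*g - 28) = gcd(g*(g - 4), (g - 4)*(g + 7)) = g - 4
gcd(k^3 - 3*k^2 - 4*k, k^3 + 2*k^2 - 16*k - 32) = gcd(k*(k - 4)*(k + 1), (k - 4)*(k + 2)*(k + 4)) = k - 4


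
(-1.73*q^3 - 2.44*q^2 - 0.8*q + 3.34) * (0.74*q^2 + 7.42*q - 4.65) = -1.2802*q^5 - 14.6422*q^4 - 10.6523*q^3 + 7.8816*q^2 + 28.5028*q - 15.531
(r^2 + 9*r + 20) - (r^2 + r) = 8*r + 20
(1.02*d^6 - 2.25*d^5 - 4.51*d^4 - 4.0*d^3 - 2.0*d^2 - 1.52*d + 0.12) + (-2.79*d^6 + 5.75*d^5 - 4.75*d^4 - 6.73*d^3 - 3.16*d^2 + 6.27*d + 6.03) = -1.77*d^6 + 3.5*d^5 - 9.26*d^4 - 10.73*d^3 - 5.16*d^2 + 4.75*d + 6.15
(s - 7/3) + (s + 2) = 2*s - 1/3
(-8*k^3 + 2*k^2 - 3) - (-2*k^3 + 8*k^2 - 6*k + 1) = -6*k^3 - 6*k^2 + 6*k - 4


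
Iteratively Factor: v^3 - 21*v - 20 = (v + 1)*(v^2 - v - 20) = (v - 5)*(v + 1)*(v + 4)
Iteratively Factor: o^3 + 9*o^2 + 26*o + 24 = (o + 4)*(o^2 + 5*o + 6) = (o + 2)*(o + 4)*(o + 3)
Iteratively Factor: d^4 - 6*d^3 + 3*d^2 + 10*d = (d - 5)*(d^3 - d^2 - 2*d) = (d - 5)*(d + 1)*(d^2 - 2*d) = d*(d - 5)*(d + 1)*(d - 2)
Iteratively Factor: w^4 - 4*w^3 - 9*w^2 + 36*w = (w + 3)*(w^3 - 7*w^2 + 12*w) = (w - 4)*(w + 3)*(w^2 - 3*w) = (w - 4)*(w - 3)*(w + 3)*(w)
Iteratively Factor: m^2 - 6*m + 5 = (m - 1)*(m - 5)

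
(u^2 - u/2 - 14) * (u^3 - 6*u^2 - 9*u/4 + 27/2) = u^5 - 13*u^4/2 - 53*u^3/4 + 789*u^2/8 + 99*u/4 - 189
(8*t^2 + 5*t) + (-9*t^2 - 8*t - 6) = -t^2 - 3*t - 6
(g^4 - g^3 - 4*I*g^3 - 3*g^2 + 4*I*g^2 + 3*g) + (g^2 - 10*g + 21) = g^4 - g^3 - 4*I*g^3 - 2*g^2 + 4*I*g^2 - 7*g + 21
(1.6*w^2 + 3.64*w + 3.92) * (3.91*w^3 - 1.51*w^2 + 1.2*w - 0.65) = 6.256*w^5 + 11.8164*w^4 + 11.7508*w^3 - 2.5912*w^2 + 2.338*w - 2.548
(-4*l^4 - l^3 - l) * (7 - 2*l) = 8*l^5 - 26*l^4 - 7*l^3 + 2*l^2 - 7*l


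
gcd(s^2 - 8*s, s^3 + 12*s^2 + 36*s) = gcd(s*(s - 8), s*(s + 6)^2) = s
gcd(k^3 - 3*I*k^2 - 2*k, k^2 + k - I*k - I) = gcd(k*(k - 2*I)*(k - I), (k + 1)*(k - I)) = k - I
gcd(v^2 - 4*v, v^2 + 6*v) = v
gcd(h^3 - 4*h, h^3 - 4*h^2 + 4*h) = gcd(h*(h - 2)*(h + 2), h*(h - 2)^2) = h^2 - 2*h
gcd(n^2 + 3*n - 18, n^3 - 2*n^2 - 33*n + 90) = n^2 + 3*n - 18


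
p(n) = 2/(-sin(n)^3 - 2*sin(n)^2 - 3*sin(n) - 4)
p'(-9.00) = -0.37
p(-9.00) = -0.66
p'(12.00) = 0.37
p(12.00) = -0.71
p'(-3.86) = -0.21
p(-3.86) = -0.28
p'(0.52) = 0.27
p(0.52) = -0.33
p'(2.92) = -0.35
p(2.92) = -0.42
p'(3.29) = -0.38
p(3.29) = -0.56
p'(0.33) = 0.32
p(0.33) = -0.38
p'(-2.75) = -0.37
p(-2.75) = -0.65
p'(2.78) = -0.31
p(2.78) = -0.37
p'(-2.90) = -0.38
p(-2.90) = -0.59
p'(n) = 2*(3*sin(n)^2*cos(n) + 4*sin(n)*cos(n) + 3*cos(n))/(-sin(n)^3 - 2*sin(n)^2 - 3*sin(n) - 4)^2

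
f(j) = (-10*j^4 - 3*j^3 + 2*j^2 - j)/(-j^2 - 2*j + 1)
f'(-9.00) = -194.69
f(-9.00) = 1020.19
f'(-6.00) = -129.21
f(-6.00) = 531.91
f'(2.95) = 45.45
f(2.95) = 60.28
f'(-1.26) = 32.94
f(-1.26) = -7.64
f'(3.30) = 52.04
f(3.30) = 77.33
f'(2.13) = 30.38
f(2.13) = 29.23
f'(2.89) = 44.33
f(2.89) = 57.58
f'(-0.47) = -0.15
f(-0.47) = 0.43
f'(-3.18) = 90.26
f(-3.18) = 327.98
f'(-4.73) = -92.92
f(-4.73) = 389.37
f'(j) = (2*j + 2)*(-10*j^4 - 3*j^3 + 2*j^2 - j)/(-j^2 - 2*j + 1)^2 + (-40*j^3 - 9*j^2 + 4*j - 1)/(-j^2 - 2*j + 1)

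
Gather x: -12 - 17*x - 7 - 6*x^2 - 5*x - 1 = -6*x^2 - 22*x - 20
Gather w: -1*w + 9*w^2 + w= 9*w^2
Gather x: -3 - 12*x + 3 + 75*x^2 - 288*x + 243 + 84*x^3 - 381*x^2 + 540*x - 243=84*x^3 - 306*x^2 + 240*x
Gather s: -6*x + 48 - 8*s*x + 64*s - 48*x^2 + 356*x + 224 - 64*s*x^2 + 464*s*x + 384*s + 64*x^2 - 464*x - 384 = s*(-64*x^2 + 456*x + 448) + 16*x^2 - 114*x - 112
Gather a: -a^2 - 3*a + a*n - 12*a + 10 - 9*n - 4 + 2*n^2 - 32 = -a^2 + a*(n - 15) + 2*n^2 - 9*n - 26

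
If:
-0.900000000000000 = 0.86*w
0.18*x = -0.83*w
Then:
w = -1.05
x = 4.83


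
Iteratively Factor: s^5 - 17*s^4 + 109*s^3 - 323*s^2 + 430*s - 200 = (s - 4)*(s^4 - 13*s^3 + 57*s^2 - 95*s + 50) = (s - 5)*(s - 4)*(s^3 - 8*s^2 + 17*s - 10) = (s - 5)*(s - 4)*(s - 1)*(s^2 - 7*s + 10) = (s - 5)^2*(s - 4)*(s - 1)*(s - 2)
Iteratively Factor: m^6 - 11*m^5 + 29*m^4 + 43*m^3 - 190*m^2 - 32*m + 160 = (m - 5)*(m^5 - 6*m^4 - m^3 + 38*m^2 - 32) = (m - 5)*(m + 1)*(m^4 - 7*m^3 + 6*m^2 + 32*m - 32) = (m - 5)*(m + 1)*(m + 2)*(m^3 - 9*m^2 + 24*m - 16) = (m - 5)*(m - 4)*(m + 1)*(m + 2)*(m^2 - 5*m + 4) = (m - 5)*(m - 4)^2*(m + 1)*(m + 2)*(m - 1)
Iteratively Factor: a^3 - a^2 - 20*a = (a + 4)*(a^2 - 5*a) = a*(a + 4)*(a - 5)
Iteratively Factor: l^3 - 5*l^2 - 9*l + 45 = (l - 3)*(l^2 - 2*l - 15) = (l - 3)*(l + 3)*(l - 5)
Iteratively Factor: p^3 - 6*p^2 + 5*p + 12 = (p + 1)*(p^2 - 7*p + 12) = (p - 3)*(p + 1)*(p - 4)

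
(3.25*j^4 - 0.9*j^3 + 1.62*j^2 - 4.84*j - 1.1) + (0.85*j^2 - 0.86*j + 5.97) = 3.25*j^4 - 0.9*j^3 + 2.47*j^2 - 5.7*j + 4.87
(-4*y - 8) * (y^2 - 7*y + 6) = -4*y^3 + 20*y^2 + 32*y - 48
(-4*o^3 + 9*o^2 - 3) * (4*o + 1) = -16*o^4 + 32*o^3 + 9*o^2 - 12*o - 3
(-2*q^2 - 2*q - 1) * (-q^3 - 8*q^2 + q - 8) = 2*q^5 + 18*q^4 + 15*q^3 + 22*q^2 + 15*q + 8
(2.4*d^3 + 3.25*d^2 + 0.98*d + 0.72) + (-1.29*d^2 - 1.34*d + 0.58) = 2.4*d^3 + 1.96*d^2 - 0.36*d + 1.3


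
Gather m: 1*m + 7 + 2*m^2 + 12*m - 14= 2*m^2 + 13*m - 7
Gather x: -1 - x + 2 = 1 - x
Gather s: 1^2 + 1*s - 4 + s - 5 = 2*s - 8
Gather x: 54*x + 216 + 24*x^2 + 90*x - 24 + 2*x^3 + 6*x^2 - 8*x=2*x^3 + 30*x^2 + 136*x + 192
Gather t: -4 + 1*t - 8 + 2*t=3*t - 12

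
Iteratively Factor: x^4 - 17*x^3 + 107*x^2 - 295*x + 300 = (x - 5)*(x^3 - 12*x^2 + 47*x - 60) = (x - 5)*(x - 3)*(x^2 - 9*x + 20) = (x - 5)^2*(x - 3)*(x - 4)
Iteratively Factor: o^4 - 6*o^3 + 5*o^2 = (o - 5)*(o^3 - o^2) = o*(o - 5)*(o^2 - o) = o^2*(o - 5)*(o - 1)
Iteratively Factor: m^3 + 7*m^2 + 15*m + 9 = (m + 3)*(m^2 + 4*m + 3) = (m + 1)*(m + 3)*(m + 3)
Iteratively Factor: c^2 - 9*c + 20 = (c - 5)*(c - 4)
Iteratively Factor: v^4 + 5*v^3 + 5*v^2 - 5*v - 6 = (v + 3)*(v^3 + 2*v^2 - v - 2) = (v + 2)*(v + 3)*(v^2 - 1) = (v - 1)*(v + 2)*(v + 3)*(v + 1)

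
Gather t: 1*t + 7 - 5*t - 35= -4*t - 28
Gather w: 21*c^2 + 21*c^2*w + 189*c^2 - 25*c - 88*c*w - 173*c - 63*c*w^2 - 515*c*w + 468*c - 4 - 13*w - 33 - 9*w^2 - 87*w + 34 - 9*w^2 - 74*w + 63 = 210*c^2 + 270*c + w^2*(-63*c - 18) + w*(21*c^2 - 603*c - 174) + 60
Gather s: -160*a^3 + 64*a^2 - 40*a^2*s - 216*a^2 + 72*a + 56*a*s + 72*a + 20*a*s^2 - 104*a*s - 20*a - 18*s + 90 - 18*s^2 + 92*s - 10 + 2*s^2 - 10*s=-160*a^3 - 152*a^2 + 124*a + s^2*(20*a - 16) + s*(-40*a^2 - 48*a + 64) + 80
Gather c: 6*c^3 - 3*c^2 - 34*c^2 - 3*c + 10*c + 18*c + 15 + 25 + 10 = 6*c^3 - 37*c^2 + 25*c + 50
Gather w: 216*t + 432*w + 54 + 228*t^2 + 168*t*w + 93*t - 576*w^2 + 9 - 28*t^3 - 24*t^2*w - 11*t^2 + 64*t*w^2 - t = -28*t^3 + 217*t^2 + 308*t + w^2*(64*t - 576) + w*(-24*t^2 + 168*t + 432) + 63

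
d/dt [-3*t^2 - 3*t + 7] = -6*t - 3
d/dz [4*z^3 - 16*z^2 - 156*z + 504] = 12*z^2 - 32*z - 156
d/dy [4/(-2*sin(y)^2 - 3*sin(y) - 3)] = 4*(4*sin(y) + 3)*cos(y)/(3*sin(y) - cos(2*y) + 4)^2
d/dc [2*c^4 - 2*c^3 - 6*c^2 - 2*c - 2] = 8*c^3 - 6*c^2 - 12*c - 2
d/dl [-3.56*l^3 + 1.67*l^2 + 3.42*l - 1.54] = -10.68*l^2 + 3.34*l + 3.42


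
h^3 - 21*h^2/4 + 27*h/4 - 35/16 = (h - 7/2)*(h - 5/4)*(h - 1/2)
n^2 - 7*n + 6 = (n - 6)*(n - 1)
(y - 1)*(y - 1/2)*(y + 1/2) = y^3 - y^2 - y/4 + 1/4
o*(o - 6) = o^2 - 6*o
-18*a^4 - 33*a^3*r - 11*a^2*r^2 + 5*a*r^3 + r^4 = (-3*a + r)*(a + r)^2*(6*a + r)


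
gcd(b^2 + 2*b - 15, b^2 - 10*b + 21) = b - 3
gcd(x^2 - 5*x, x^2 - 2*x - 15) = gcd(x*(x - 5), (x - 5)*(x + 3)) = x - 5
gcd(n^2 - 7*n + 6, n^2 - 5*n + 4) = n - 1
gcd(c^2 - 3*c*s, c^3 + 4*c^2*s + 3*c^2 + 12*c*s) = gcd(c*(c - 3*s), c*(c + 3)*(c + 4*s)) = c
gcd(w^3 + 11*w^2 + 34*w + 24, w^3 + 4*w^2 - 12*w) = w + 6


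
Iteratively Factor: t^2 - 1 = (t + 1)*(t - 1)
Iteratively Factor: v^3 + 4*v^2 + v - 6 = (v + 3)*(v^2 + v - 2) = (v + 2)*(v + 3)*(v - 1)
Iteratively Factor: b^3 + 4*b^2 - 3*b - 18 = (b + 3)*(b^2 + b - 6) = (b - 2)*(b + 3)*(b + 3)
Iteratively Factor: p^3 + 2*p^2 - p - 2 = (p + 1)*(p^2 + p - 2) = (p + 1)*(p + 2)*(p - 1)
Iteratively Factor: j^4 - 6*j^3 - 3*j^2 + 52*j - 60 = (j - 2)*(j^3 - 4*j^2 - 11*j + 30) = (j - 5)*(j - 2)*(j^2 + j - 6) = (j - 5)*(j - 2)^2*(j + 3)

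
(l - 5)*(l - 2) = l^2 - 7*l + 10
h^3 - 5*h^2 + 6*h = h*(h - 3)*(h - 2)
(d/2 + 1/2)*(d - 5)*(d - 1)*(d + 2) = d^4/2 - 3*d^3/2 - 11*d^2/2 + 3*d/2 + 5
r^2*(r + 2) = r^3 + 2*r^2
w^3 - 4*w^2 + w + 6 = (w - 3)*(w - 2)*(w + 1)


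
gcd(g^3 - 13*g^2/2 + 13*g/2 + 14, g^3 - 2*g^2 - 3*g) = g + 1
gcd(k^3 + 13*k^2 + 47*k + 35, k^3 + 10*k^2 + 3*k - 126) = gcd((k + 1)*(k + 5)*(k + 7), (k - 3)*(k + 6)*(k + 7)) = k + 7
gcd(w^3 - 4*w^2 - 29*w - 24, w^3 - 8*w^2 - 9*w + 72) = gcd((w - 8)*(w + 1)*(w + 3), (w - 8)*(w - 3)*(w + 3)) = w^2 - 5*w - 24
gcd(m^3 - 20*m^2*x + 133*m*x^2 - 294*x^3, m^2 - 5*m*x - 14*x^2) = -m + 7*x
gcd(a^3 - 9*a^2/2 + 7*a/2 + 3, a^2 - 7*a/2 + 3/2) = a - 3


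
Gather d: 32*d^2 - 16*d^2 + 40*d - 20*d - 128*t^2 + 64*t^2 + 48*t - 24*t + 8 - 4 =16*d^2 + 20*d - 64*t^2 + 24*t + 4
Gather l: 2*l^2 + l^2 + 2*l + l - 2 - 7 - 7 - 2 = 3*l^2 + 3*l - 18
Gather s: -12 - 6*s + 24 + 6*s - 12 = 0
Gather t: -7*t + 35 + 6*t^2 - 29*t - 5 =6*t^2 - 36*t + 30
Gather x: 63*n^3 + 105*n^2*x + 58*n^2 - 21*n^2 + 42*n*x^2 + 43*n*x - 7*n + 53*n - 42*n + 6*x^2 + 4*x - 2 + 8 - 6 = 63*n^3 + 37*n^2 + 4*n + x^2*(42*n + 6) + x*(105*n^2 + 43*n + 4)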